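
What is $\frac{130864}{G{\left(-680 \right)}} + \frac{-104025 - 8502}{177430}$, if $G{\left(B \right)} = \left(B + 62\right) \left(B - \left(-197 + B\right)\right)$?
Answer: $- \frac{18459455831}{10800696390} \approx -1.7091$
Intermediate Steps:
$G{\left(B \right)} = 12214 + 197 B$ ($G{\left(B \right)} = \left(62 + B\right) 197 = 12214 + 197 B$)
$\frac{130864}{G{\left(-680 \right)}} + \frac{-104025 - 8502}{177430} = \frac{130864}{12214 + 197 \left(-680\right)} + \frac{-104025 - 8502}{177430} = \frac{130864}{12214 - 133960} - \frac{112527}{177430} = \frac{130864}{-121746} - \frac{112527}{177430} = 130864 \left(- \frac{1}{121746}\right) - \frac{112527}{177430} = - \frac{65432}{60873} - \frac{112527}{177430} = - \frac{18459455831}{10800696390}$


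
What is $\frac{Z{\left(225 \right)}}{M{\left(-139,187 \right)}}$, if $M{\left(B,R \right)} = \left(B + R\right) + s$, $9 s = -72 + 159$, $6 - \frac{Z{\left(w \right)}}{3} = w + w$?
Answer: $- \frac{3996}{173} \approx -23.098$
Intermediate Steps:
$Z{\left(w \right)} = 18 - 6 w$ ($Z{\left(w \right)} = 18 - 3 \left(w + w\right) = 18 - 3 \cdot 2 w = 18 - 6 w$)
$s = \frac{29}{3}$ ($s = \frac{-72 + 159}{9} = \frac{1}{9} \cdot 87 = \frac{29}{3} \approx 9.6667$)
$M{\left(B,R \right)} = \frac{29}{3} + B + R$ ($M{\left(B,R \right)} = \left(B + R\right) + \frac{29}{3} = \frac{29}{3} + B + R$)
$\frac{Z{\left(225 \right)}}{M{\left(-139,187 \right)}} = \frac{18 - 1350}{\frac{29}{3} - 139 + 187} = \frac{18 - 1350}{\frac{173}{3}} = \left(-1332\right) \frac{3}{173} = - \frac{3996}{173}$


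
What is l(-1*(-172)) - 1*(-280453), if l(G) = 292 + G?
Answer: 280917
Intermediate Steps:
l(-1*(-172)) - 1*(-280453) = (292 - 1*(-172)) - 1*(-280453) = (292 + 172) + 280453 = 464 + 280453 = 280917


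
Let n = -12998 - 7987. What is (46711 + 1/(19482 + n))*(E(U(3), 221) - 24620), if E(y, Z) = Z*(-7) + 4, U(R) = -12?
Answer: -204090679224/167 ≈ -1.2221e+9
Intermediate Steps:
n = -20985
E(y, Z) = 4 - 7*Z (E(y, Z) = -7*Z + 4 = 4 - 7*Z)
(46711 + 1/(19482 + n))*(E(U(3), 221) - 24620) = (46711 + 1/(19482 - 20985))*((4 - 7*221) - 24620) = (46711 + 1/(-1503))*((4 - 1547) - 24620) = (46711 - 1/1503)*(-1543 - 24620) = (70206632/1503)*(-26163) = -204090679224/167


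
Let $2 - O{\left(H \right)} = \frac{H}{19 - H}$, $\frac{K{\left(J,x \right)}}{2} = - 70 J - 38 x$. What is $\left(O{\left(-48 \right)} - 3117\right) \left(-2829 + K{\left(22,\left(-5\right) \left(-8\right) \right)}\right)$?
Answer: $\frac{1867271493}{67} \approx 2.787 \cdot 10^{7}$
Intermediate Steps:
$K{\left(J,x \right)} = - 140 J - 76 x$ ($K{\left(J,x \right)} = 2 \left(- 70 J - 38 x\right) = - 140 J - 76 x$)
$O{\left(H \right)} = 2 - \frac{H}{19 - H}$
$\left(O{\left(-48 \right)} - 3117\right) \left(-2829 + K{\left(22,\left(-5\right) \left(-8\right) \right)}\right) = \left(\frac{-38 + 3 \left(-48\right)}{-19 - 48} - 3117\right) \left(-2829 - \left(3080 + 76 \left(\left(-5\right) \left(-8\right)\right)\right)\right) = \left(\frac{-38 - 144}{-67} - 3117\right) \left(-2829 - 6120\right) = \left(\left(- \frac{1}{67}\right) \left(-182\right) - 3117\right) \left(-2829 - 6120\right) = \left(\frac{182}{67} - 3117\right) \left(-2829 - 6120\right) = \left(- \frac{208657}{67}\right) \left(-8949\right) = \frac{1867271493}{67}$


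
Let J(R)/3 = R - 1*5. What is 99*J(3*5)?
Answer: 2970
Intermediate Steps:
J(R) = -15 + 3*R (J(R) = 3*(R - 1*5) = 3*(R - 5) = 3*(-5 + R) = -15 + 3*R)
99*J(3*5) = 99*(-15 + 3*(3*5)) = 99*(-15 + 3*15) = 99*(-15 + 45) = 99*30 = 2970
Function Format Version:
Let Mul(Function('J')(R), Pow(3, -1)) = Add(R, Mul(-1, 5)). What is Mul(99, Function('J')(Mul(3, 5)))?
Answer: 2970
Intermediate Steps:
Function('J')(R) = Add(-15, Mul(3, R)) (Function('J')(R) = Mul(3, Add(R, Mul(-1, 5))) = Mul(3, Add(R, -5)) = Mul(3, Add(-5, R)) = Add(-15, Mul(3, R)))
Mul(99, Function('J')(Mul(3, 5))) = Mul(99, Add(-15, Mul(3, Mul(3, 5)))) = Mul(99, Add(-15, Mul(3, 15))) = Mul(99, Add(-15, 45)) = Mul(99, 30) = 2970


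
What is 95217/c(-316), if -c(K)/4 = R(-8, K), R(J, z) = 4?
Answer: -95217/16 ≈ -5951.1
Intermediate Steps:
c(K) = -16 (c(K) = -4*4 = -16)
95217/c(-316) = 95217/(-16) = 95217*(-1/16) = -95217/16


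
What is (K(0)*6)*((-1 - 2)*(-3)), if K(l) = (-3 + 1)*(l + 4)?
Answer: -432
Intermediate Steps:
K(l) = -8 - 2*l (K(l) = -2*(4 + l) = -8 - 2*l)
(K(0)*6)*((-1 - 2)*(-3)) = ((-8 - 2*0)*6)*((-1 - 2)*(-3)) = ((-8 + 0)*6)*(-3*(-3)) = -8*6*9 = -48*9 = -432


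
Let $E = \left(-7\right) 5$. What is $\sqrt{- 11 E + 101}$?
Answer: $9 \sqrt{6} \approx 22.045$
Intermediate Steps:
$E = -35$
$\sqrt{- 11 E + 101} = \sqrt{\left(-11\right) \left(-35\right) + 101} = \sqrt{385 + 101} = \sqrt{486} = 9 \sqrt{6}$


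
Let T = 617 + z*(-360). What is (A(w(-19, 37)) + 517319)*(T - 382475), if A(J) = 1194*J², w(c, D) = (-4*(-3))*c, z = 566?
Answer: -36651614055870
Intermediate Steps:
w(c, D) = 12*c
T = -203143 (T = 617 + 566*(-360) = 617 - 203760 = -203143)
(A(w(-19, 37)) + 517319)*(T - 382475) = (1194*(12*(-19))² + 517319)*(-203143 - 382475) = (1194*(-228)² + 517319)*(-585618) = (1194*51984 + 517319)*(-585618) = (62068896 + 517319)*(-585618) = 62586215*(-585618) = -36651614055870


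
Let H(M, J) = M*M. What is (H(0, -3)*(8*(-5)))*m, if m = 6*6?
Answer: 0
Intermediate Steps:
H(M, J) = M²
m = 36
(H(0, -3)*(8*(-5)))*m = (0²*(8*(-5)))*36 = (0*(-40))*36 = 0*36 = 0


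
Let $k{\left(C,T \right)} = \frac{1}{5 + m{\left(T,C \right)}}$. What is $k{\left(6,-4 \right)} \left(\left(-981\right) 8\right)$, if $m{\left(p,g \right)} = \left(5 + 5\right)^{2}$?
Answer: $- \frac{2616}{35} \approx -74.743$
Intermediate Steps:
$m{\left(p,g \right)} = 100$ ($m{\left(p,g \right)} = 10^{2} = 100$)
$k{\left(C,T \right)} = \frac{1}{105}$ ($k{\left(C,T \right)} = \frac{1}{5 + 100} = \frac{1}{105}$)
$k{\left(6,-4 \right)} \left(\left(-981\right) 8\right) = \frac{\left(-981\right) 8}{105} = \frac{1}{105} \left(-7848\right) = - \frac{2616}{35}$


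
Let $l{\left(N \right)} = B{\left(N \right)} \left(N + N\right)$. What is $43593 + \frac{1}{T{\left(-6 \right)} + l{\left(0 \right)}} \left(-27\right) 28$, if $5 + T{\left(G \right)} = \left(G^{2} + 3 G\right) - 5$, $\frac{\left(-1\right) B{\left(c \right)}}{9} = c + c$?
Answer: $\frac{86997}{2} \approx 43499.0$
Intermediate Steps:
$B{\left(c \right)} = - 18 c$ ($B{\left(c \right)} = - 9 \left(c + c\right) = - 9 \cdot 2 c = - 18 c$)
$l{\left(N \right)} = - 36 N^{2}$ ($l{\left(N \right)} = - 18 N \left(N + N\right) = - 18 N 2 N = - 36 N^{2}$)
$T{\left(G \right)} = -10 + G^{2} + 3 G$ ($T{\left(G \right)} = -5 - \left(5 - G^{2} - 3 G\right) = -5 + \left(-5 + G^{2} + 3 G\right) = -10 + G^{2} + 3 G$)
$43593 + \frac{1}{T{\left(-6 \right)} + l{\left(0 \right)}} \left(-27\right) 28 = 43593 + \frac{1}{\left(-10 + \left(-6\right)^{2} + 3 \left(-6\right)\right) - 36 \cdot 0^{2}} \left(-27\right) 28 = 43593 + \frac{1}{\left(-10 + 36 - 18\right) - 0} \left(-27\right) 28 = 43593 + \frac{1}{8 + 0} \left(-27\right) 28 = 43593 + \frac{1}{8} \left(-27\right) 28 = 43593 - \frac{189}{2} = \frac{86997}{2}$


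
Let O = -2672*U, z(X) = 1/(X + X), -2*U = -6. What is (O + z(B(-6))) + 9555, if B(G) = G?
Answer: 18467/12 ≈ 1538.9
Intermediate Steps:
U = 3 (U = -1/2*(-6) = 3)
z(X) = 1/(2*X)
O = -8016 (O = -2672*3 = -8016)
(O + z(B(-6))) + 9555 = (-8016 + (1/2)/(-6)) + 9555 = (-8016 + (1/2)*(-1/6)) + 9555 = (-8016 - 1/12) + 9555 = -96193/12 + 9555 = 18467/12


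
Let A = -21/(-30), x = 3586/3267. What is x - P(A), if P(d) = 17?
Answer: -4723/297 ≈ -15.902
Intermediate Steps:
x = 326/297 (x = 3586*(1/3267) = 326/297 ≈ 1.0976)
A = 7/10 (A = -21*(-1/30) = 7/10 ≈ 0.70000)
x - P(A) = 326/297 - 1*17 = 326/297 - 17 = -4723/297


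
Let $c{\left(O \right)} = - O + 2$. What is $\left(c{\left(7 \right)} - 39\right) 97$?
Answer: $-4268$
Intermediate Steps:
$c{\left(O \right)} = 2 - O$
$\left(c{\left(7 \right)} - 39\right) 97 = \left(\left(2 - 7\right) - 39\right) 97 = \left(-5 - 39\right) 97 = \left(-44\right) 97 = -4268$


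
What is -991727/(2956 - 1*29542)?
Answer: 991727/26586 ≈ 37.303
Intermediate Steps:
-991727/(2956 - 1*29542) = -991727/(2956 - 29542) = -991727/(-26586) = -991727*(-1/26586) = 991727/26586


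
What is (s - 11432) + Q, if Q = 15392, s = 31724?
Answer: 35684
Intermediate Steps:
(s - 11432) + Q = (31724 - 11432) + 15392 = 20292 + 15392 = 35684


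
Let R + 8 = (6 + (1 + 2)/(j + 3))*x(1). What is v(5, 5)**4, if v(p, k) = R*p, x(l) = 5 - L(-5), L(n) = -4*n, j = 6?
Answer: 70344300625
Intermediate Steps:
x(l) = -15 (x(l) = 5 - (-4)*(-5) = 5 - 1*20 = 5 - 20 = -15)
R = -103 (R = -8 + (6 + (1 + 2)/(6 + 3))*(-15) = -8 + (6 + 3/9)*(-15) = -8 + (6 + 3*(1/9))*(-15) = -8 + (6 + 1/3)*(-15) = -8 + (19/3)*(-15) = -8 - 95 = -103)
v(p, k) = -103*p
v(5, 5)**4 = (-103*5)**4 = (-515)**4 = 70344300625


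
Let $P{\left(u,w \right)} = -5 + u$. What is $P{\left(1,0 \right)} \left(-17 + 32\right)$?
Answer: $-60$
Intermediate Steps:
$P{\left(1,0 \right)} \left(-17 + 32\right) = \left(-5 + 1\right) \left(-17 + 32\right) = \left(-4\right) 15 = -60$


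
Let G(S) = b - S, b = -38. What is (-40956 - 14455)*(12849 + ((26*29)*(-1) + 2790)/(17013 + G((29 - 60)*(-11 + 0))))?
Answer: -5921560293061/8317 ≈ -7.1198e+8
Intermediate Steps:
G(S) = -38 - S
(-40956 - 14455)*(12849 + ((26*29)*(-1) + 2790)/(17013 + G((29 - 60)*(-11 + 0)))) = (-40956 - 14455)*(12849 + ((26*29)*(-1) + 2790)/(17013 + (-38 - (29 - 60)*(-11 + 0)))) = -55411*(12849 + (754*(-1) + 2790)/(17013 + (-38 - (-31)*(-11)))) = -55411*(12849 + (-754 + 2790)/(17013 + (-38 - 1*341))) = -55411*(12849 + 2036/(17013 + (-38 - 341))) = -55411*(12849 + 2036/(17013 - 379)) = -55411*(12849 + 2036/16634) = -55411*(12849 + 2036*(1/16634)) = -55411*(12849 + 1018/8317) = -55411*106866151/8317 = -5921560293061/8317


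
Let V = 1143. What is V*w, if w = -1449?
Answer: -1656207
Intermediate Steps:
V*w = 1143*(-1449) = -1656207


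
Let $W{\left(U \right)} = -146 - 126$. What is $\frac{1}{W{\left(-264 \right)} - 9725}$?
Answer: $- \frac{1}{9997} \approx -0.00010003$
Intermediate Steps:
$W{\left(U \right)} = -272$ ($W{\left(U \right)} = -146 - 126 = -272$)
$\frac{1}{W{\left(-264 \right)} - 9725} = \frac{1}{-272 - 9725} = \frac{1}{-9997} = - \frac{1}{9997}$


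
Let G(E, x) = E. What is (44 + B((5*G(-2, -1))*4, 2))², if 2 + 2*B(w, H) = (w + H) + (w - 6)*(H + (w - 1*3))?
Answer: 935089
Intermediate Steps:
B(w, H) = -1 + H/2 + w/2 + (-6 + w)*(-3 + H + w)/2 (B(w, H) = -1 + ((w + H) + (w - 6)*(H + (w - 1*3)))/2 = -1 + ((H + w) + (-6 + w)*(H + (w - 3)))/2 = -1 + ((H + w) + (-6 + w)*(H + (-3 + w)))/2 = -1 + ((H + w) + (-6 + w)*(-3 + H + w))/2 = -1 + (H + w + (-6 + w)*(-3 + H + w))/2 = -1 + (H/2 + w/2 + (-6 + w)*(-3 + H + w)/2) = -1 + H/2 + w/2 + (-6 + w)*(-3 + H + w)/2)
(44 + B((5*G(-2, -1))*4, 2))² = (44 + (8 + ((5*(-2))*4)²/2 - 4*5*(-2)*4 - 5/2*2 + (½)*2*((5*(-2))*4)))² = (44 + (8 + (-10*4)²/2 - (-40)*4 - 5 + (½)*2*(-10*4)))² = (44 + (8 + (½)*(-40)² - 4*(-40) - 5 + (½)*2*(-40)))² = (44 + (8 + (½)*1600 + 160 - 5 - 40))² = (44 + (8 + 800 + 160 - 5 - 40))² = (44 + 923)² = 967² = 935089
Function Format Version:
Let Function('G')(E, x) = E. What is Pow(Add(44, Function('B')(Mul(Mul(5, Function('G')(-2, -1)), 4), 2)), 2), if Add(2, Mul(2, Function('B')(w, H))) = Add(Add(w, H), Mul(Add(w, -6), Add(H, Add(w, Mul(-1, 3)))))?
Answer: 935089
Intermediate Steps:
Function('B')(w, H) = Add(-1, Mul(Rational(1, 2), H), Mul(Rational(1, 2), w), Mul(Rational(1, 2), Add(-6, w), Add(-3, H, w))) (Function('B')(w, H) = Add(-1, Mul(Rational(1, 2), Add(Add(w, H), Mul(Add(w, -6), Add(H, Add(w, Mul(-1, 3))))))) = Add(-1, Mul(Rational(1, 2), Add(Add(H, w), Mul(Add(-6, w), Add(H, Add(w, -3)))))) = Add(-1, Mul(Rational(1, 2), Add(Add(H, w), Mul(Add(-6, w), Add(H, Add(-3, w)))))) = Add(-1, Mul(Rational(1, 2), Add(Add(H, w), Mul(Add(-6, w), Add(-3, H, w))))) = Add(-1, Mul(Rational(1, 2), Add(H, w, Mul(Add(-6, w), Add(-3, H, w))))) = Add(-1, Add(Mul(Rational(1, 2), H), Mul(Rational(1, 2), w), Mul(Rational(1, 2), Add(-6, w), Add(-3, H, w)))) = Add(-1, Mul(Rational(1, 2), H), Mul(Rational(1, 2), w), Mul(Rational(1, 2), Add(-6, w), Add(-3, H, w))))
Pow(Add(44, Function('B')(Mul(Mul(5, Function('G')(-2, -1)), 4), 2)), 2) = Pow(Add(44, Add(8, Mul(Rational(1, 2), Pow(Mul(Mul(5, -2), 4), 2)), Mul(-4, Mul(Mul(5, -2), 4)), Mul(Rational(-5, 2), 2), Mul(Rational(1, 2), 2, Mul(Mul(5, -2), 4)))), 2) = Pow(Add(44, Add(8, Mul(Rational(1, 2), Pow(Mul(-10, 4), 2)), Mul(-4, Mul(-10, 4)), -5, Mul(Rational(1, 2), 2, Mul(-10, 4)))), 2) = Pow(Add(44, Add(8, Mul(Rational(1, 2), Pow(-40, 2)), Mul(-4, -40), -5, Mul(Rational(1, 2), 2, -40))), 2) = Pow(Add(44, Add(8, Mul(Rational(1, 2), 1600), 160, -5, -40)), 2) = Pow(Add(44, Add(8, 800, 160, -5, -40)), 2) = Pow(Add(44, 923), 2) = Pow(967, 2) = 935089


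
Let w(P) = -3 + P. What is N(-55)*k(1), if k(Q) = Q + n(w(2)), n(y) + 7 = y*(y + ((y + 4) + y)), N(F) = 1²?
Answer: -7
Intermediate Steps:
N(F) = 1
n(y) = -7 + y*(4 + 3*y) (n(y) = -7 + y*(y + ((y + 4) + y)) = -7 + y*(y + ((4 + y) + y)) = -7 + y*(y + (4 + 2*y)) = -7 + y*(4 + 3*y))
k(Q) = -8 + Q (k(Q) = Q + (-7 + 3*(-3 + 2)² + 4*(-3 + 2)) = Q + (-7 + 3*(-1)² + 4*(-1)) = Q + (-7 + 3*1 - 4) = Q + (-7 + 3 - 4) = Q - 8 = -8 + Q)
N(-55)*k(1) = 1*(-8 + 1) = 1*(-7) = -7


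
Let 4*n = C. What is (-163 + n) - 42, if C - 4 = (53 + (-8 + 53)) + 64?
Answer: -327/2 ≈ -163.50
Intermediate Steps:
C = 166 (C = 4 + ((53 + (-8 + 53)) + 64) = 4 + ((53 + 45) + 64) = 4 + (98 + 64) = 4 + 162 = 166)
n = 83/2 (n = (1/4)*166 = 83/2 ≈ 41.500)
(-163 + n) - 42 = (-163 + 83/2) - 42 = -243/2 - 42 = -327/2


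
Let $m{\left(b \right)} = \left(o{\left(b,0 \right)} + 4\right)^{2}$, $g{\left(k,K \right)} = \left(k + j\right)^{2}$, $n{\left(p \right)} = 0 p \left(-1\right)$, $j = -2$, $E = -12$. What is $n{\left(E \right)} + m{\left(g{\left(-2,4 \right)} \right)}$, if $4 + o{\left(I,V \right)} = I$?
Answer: $256$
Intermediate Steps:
$o{\left(I,V \right)} = -4 + I$
$n{\left(p \right)} = 0$ ($n{\left(p \right)} = 0 \left(-1\right) = 0$)
$g{\left(k,K \right)} = \left(-2 + k\right)^{2}$ ($g{\left(k,K \right)} = \left(k - 2\right)^{2} = \left(-2 + k\right)^{2}$)
$m{\left(b \right)} = b^{2}$ ($m{\left(b \right)} = \left(\left(-4 + b\right) + 4\right)^{2} = b^{2}$)
$n{\left(E \right)} + m{\left(g{\left(-2,4 \right)} \right)} = 0 + \left(\left(-2 - 2\right)^{2}\right)^{2} = 0 + \left(\left(-4\right)^{2}\right)^{2} = 0 + 16^{2} = 0 + 256 = 256$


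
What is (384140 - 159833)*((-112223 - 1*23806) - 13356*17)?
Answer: -81441609867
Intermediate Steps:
(384140 - 159833)*((-112223 - 1*23806) - 13356*17) = 224307*((-112223 - 23806) - 227052) = 224307*(-136029 - 227052) = 224307*(-363081) = -81441609867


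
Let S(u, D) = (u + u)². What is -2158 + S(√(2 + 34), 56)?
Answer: -2014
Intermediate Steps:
S(u, D) = 4*u² (S(u, D) = (2*u)² = 4*u²)
-2158 + S(√(2 + 34), 56) = -2158 + 4*(√(2 + 34))² = -2158 + 4*(√36)² = -2158 + 4*6² = -2158 + 4*36 = -2158 + 144 = -2014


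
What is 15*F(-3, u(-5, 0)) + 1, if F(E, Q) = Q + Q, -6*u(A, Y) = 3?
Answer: -14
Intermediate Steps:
u(A, Y) = -½ (u(A, Y) = -⅙*3 = -½)
F(E, Q) = 2*Q
15*F(-3, u(-5, 0)) + 1 = 15*(2*(-½)) + 1 = 15*(-1) + 1 = -15 + 1 = -14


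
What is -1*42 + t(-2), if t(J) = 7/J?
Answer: -91/2 ≈ -45.500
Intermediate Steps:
-1*42 + t(-2) = -1*42 + 7/(-2) = -42 + 7*(-½) = -42 - 7/2 = -91/2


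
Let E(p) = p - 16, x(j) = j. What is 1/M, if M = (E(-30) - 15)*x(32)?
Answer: -1/1952 ≈ -0.00051230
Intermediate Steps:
E(p) = -16 + p
M = -1952 (M = ((-16 - 30) - 15)*32 = (-46 - 15)*32 = -61*32 = -1952)
1/M = 1/(-1952) = -1/1952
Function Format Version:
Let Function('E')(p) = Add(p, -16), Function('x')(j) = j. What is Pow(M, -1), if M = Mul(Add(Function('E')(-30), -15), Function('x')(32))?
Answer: Rational(-1, 1952) ≈ -0.00051230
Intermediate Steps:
Function('E')(p) = Add(-16, p)
M = -1952 (M = Mul(Add(Add(-16, -30), -15), 32) = Mul(Add(-46, -15), 32) = Mul(-61, 32) = -1952)
Pow(M, -1) = Pow(-1952, -1) = Rational(-1, 1952)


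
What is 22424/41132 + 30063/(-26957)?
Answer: -22573841/39599833 ≈ -0.57005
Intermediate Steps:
22424/41132 + 30063/(-26957) = 22424*(1/41132) + 30063*(-1/26957) = 5606/10283 - 30063/26957 = -22573841/39599833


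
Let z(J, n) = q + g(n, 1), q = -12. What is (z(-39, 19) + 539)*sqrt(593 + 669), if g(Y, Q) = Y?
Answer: 546*sqrt(1262) ≈ 19396.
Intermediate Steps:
z(J, n) = -12 + n
(z(-39, 19) + 539)*sqrt(593 + 669) = ((-12 + 19) + 539)*sqrt(593 + 669) = (7 + 539)*sqrt(1262) = 546*sqrt(1262)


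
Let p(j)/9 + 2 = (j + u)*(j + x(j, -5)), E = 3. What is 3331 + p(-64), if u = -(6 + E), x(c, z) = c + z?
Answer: 90694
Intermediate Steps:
u = -9 (u = -(6 + 3) = -1*9 = -9)
p(j) = -18 + 9*(-9 + j)*(-5 + 2*j) (p(j) = -18 + 9*((j - 9)*(j + (j - 5))) = -18 + 9*((-9 + j)*(j + (-5 + j))) = -18 + 9*((-9 + j)*(-5 + 2*j)) = -18 + 9*(-9 + j)*(-5 + 2*j))
3331 + p(-64) = 3331 + (387 - 207*(-64) + 18*(-64)²) = 3331 + (387 + 13248 + 18*4096) = 3331 + (387 + 13248 + 73728) = 3331 + 87363 = 90694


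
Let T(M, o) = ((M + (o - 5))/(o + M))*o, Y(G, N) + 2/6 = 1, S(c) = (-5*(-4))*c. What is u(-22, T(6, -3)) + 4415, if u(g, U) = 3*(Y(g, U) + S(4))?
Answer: 4657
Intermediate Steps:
S(c) = 20*c
Y(G, N) = 2/3 (Y(G, N) = -1/3 + 1 = 2/3)
T(M, o) = o*(-5 + M + o)/(M + o) (T(M, o) = ((M + (-5 + o))/(M + o))*o = ((-5 + M + o)/(M + o))*o = o*(-5 + M + o)/(M + o))
u(g, U) = 242 (u(g, U) = 3*(2/3 + 20*4) = 3*(2/3 + 80) = 3*(242/3) = 242)
u(-22, T(6, -3)) + 4415 = 242 + 4415 = 4657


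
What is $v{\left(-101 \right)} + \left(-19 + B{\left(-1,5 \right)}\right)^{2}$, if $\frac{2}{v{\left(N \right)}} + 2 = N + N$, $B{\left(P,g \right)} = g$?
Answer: $\frac{19991}{102} \approx 195.99$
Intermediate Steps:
$v{\left(N \right)} = \frac{2}{-2 + 2 N}$ ($v{\left(N \right)} = \frac{2}{-2 + \left(N + N\right)} = \frac{2}{-2 + 2 N}$)
$v{\left(-101 \right)} + \left(-19 + B{\left(-1,5 \right)}\right)^{2} = \frac{1}{-1 - 101} + \left(-19 + 5\right)^{2} = \frac{1}{-102} + \left(-14\right)^{2} = - \frac{1}{102} + 196 = \frac{19991}{102}$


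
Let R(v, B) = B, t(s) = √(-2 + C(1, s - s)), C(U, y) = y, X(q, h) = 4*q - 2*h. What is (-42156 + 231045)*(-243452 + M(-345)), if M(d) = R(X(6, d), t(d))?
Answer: -45985404828 + 188889*I*√2 ≈ -4.5985e+10 + 2.6713e+5*I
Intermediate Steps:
X(q, h) = -2*h + 4*q
t(s) = I*√2 (t(s) = √(-2 + (s - s)) = √(-2 + 0) = √(-2) = I*√2)
M(d) = I*√2
(-42156 + 231045)*(-243452 + M(-345)) = (-42156 + 231045)*(-243452 + I*√2) = 188889*(-243452 + I*√2) = -45985404828 + 188889*I*√2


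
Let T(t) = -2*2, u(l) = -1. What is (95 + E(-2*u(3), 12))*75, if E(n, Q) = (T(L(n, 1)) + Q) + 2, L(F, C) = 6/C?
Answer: 7875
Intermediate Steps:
T(t) = -4
E(n, Q) = -2 + Q (E(n, Q) = (-4 + Q) + 2 = -2 + Q)
(95 + E(-2*u(3), 12))*75 = (95 + (-2 + 12))*75 = (95 + 10)*75 = 105*75 = 7875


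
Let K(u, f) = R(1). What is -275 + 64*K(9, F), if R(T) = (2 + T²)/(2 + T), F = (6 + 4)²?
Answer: -211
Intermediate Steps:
F = 100 (F = 10² = 100)
R(T) = (2 + T²)/(2 + T)
K(u, f) = 1 (K(u, f) = (2 + 1²)/(2 + 1) = (2 + 1)/3 = (⅓)*3 = 1)
-275 + 64*K(9, F) = -275 + 64*1 = -275 + 64 = -211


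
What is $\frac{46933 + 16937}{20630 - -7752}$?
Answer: $\frac{31935}{14191} \approx 2.2504$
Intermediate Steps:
$\frac{46933 + 16937}{20630 - -7752} = \frac{63870}{20630 + 7752} = \frac{63870}{28382} = 63870 \cdot \frac{1}{28382} = \frac{31935}{14191}$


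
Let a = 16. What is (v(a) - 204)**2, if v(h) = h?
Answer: 35344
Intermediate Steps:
(v(a) - 204)**2 = (16 - 204)**2 = (-188)**2 = 35344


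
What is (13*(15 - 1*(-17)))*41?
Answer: 17056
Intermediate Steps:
(13*(15 - 1*(-17)))*41 = (13*(15 + 17))*41 = (13*32)*41 = 416*41 = 17056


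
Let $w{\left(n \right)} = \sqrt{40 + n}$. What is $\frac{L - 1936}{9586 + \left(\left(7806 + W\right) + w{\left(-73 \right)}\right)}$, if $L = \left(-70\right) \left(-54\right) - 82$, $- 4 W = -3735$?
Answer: $\frac{516639544}{5373330337} - \frac{28192 i \sqrt{33}}{5373330337} \approx 0.096149 - 3.014 \cdot 10^{-5} i$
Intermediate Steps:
$W = \frac{3735}{4}$ ($W = \left(- \frac{1}{4}\right) \left(-3735\right) = \frac{3735}{4} \approx 933.75$)
$L = 3698$ ($L = 3780 - 82 = 3698$)
$\frac{L - 1936}{9586 + \left(\left(7806 + W\right) + w{\left(-73 \right)}\right)} = \frac{3698 - 1936}{9586 + \left(\left(7806 + \frac{3735}{4}\right) + \sqrt{40 - 73}\right)} = \frac{1762}{9586 + \left(\frac{34959}{4} + \sqrt{-33}\right)} = \frac{1762}{9586 + \left(\frac{34959}{4} + i \sqrt{33}\right)} = \frac{1762}{\frac{73303}{4} + i \sqrt{33}}$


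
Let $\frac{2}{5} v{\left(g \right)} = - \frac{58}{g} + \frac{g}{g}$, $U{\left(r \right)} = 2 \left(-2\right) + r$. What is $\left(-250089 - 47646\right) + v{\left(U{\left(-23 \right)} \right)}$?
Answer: $- \frac{16077265}{54} \approx -2.9773 \cdot 10^{5}$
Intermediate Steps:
$U{\left(r \right)} = -4 + r$
$v{\left(g \right)} = \frac{5}{2} - \frac{145}{g}$ ($v{\left(g \right)} = \frac{5 \left(- \frac{58}{g} + \frac{g}{g}\right)}{2} = \frac{5 \left(- \frac{58}{g} + 1\right)}{2} = \frac{5 \left(1 - \frac{58}{g}\right)}{2} = \frac{5}{2} - \frac{145}{g}$)
$\left(-250089 - 47646\right) + v{\left(U{\left(-23 \right)} \right)} = \left(-250089 - 47646\right) - \left(- \frac{5}{2} + \frac{145}{-4 - 23}\right) = -297735 - \left(- \frac{5}{2} + \frac{145}{-27}\right) = -297735 + \left(\frac{5}{2} - - \frac{145}{27}\right) = -297735 + \left(\frac{5}{2} + \frac{145}{27}\right) = -297735 + \frac{425}{54} = - \frac{16077265}{54}$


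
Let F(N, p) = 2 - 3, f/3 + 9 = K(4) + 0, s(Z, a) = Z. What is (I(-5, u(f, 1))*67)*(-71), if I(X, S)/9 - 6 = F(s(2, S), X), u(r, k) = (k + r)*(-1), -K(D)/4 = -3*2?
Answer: -214065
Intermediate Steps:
K(D) = 24 (K(D) = -(-12)*2 = -4*(-6) = 24)
f = 45 (f = -27 + 3*(24 + 0) = -27 + 3*24 = -27 + 72 = 45)
F(N, p) = -1
u(r, k) = -k - r
I(X, S) = 45 (I(X, S) = 54 + 9*(-1) = 54 - 9 = 45)
(I(-5, u(f, 1))*67)*(-71) = (45*67)*(-71) = 3015*(-71) = -214065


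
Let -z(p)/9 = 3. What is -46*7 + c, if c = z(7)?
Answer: -349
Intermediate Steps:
z(p) = -27 (z(p) = -9*3 = -27)
c = -27
-46*7 + c = -46*7 - 27 = -322 - 27 = -349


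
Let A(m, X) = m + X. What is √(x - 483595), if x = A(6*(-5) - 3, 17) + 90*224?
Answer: I*√463451 ≈ 680.77*I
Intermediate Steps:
A(m, X) = X + m
x = 20144 (x = (17 + (6*(-5) - 3)) + 90*224 = (17 + (-30 - 3)) + 20160 = (17 - 33) + 20160 = -16 + 20160 = 20144)
√(x - 483595) = √(20144 - 483595) = √(-463451) = I*√463451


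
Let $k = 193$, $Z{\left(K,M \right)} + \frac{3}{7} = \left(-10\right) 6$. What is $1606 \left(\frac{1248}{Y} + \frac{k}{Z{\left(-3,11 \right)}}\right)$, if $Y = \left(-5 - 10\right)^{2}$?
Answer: $\frac{39958886}{10575} \approx 3778.6$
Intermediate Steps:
$Z{\left(K,M \right)} = - \frac{423}{7}$ ($Z{\left(K,M \right)} = - \frac{3}{7} - 60 = - \frac{423}{7}$)
$Y = 225$ ($Y = \left(-15\right)^{2} = 225$)
$1606 \left(\frac{1248}{Y} + \frac{k}{Z{\left(-3,11 \right)}}\right) = 1606 \left(\frac{1248}{225} + \frac{193}{- \frac{423}{7}}\right) = 1606 \left(1248 \cdot \frac{1}{225} + 193 \left(- \frac{7}{423}\right)\right) = 1606 \left(\frac{416}{75} - \frac{1351}{423}\right) = 1606 \cdot \frac{24881}{10575} = \frac{39958886}{10575}$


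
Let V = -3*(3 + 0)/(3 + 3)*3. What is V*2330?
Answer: -10485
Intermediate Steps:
V = -9/2 (V = -3*3/6*3 = -3*3*(⅙)*3 = -3*3/2 = -9/2 ≈ -4.5000)
V*2330 = -9/2*2330 = -10485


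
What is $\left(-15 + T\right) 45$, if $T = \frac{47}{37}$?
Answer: $- \frac{22860}{37} \approx -617.84$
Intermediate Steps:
$T = \frac{47}{37}$ ($T = 47 \cdot \frac{1}{37} = \frac{47}{37} \approx 1.2703$)
$\left(-15 + T\right) 45 = \left(-15 + \frac{47}{37}\right) 45 = \left(- \frac{508}{37}\right) 45 = - \frac{22860}{37}$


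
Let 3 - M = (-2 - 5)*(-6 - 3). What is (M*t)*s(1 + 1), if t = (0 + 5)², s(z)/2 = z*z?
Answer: -12000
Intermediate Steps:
s(z) = 2*z² (s(z) = 2*(z*z) = 2*z²)
M = -60 (M = 3 - (-2 - 5)*(-6 - 3) = 3 - (-7)*(-9) = 3 - 1*63 = 3 - 63 = -60)
t = 25 (t = 5² = 25)
(M*t)*s(1 + 1) = (-60*25)*(2*(1 + 1)²) = -3000*2² = -3000*4 = -1500*8 = -12000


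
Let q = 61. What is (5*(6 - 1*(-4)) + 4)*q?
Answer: 3294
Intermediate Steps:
(5*(6 - 1*(-4)) + 4)*q = (5*(6 - 1*(-4)) + 4)*61 = (5*(6 + 4) + 4)*61 = (5*10 + 4)*61 = (50 + 4)*61 = 54*61 = 3294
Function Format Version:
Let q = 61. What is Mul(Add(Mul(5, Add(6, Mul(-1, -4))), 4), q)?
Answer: 3294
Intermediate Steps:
Mul(Add(Mul(5, Add(6, Mul(-1, -4))), 4), q) = Mul(Add(Mul(5, Add(6, Mul(-1, -4))), 4), 61) = Mul(Add(Mul(5, Add(6, 4)), 4), 61) = Mul(Add(Mul(5, 10), 4), 61) = Mul(Add(50, 4), 61) = Mul(54, 61) = 3294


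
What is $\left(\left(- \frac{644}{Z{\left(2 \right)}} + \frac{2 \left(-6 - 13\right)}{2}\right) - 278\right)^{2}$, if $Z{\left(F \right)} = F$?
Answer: $383161$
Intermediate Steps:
$\left(\left(- \frac{644}{Z{\left(2 \right)}} + \frac{2 \left(-6 - 13\right)}{2}\right) - 278\right)^{2} = \left(\left(- \frac{644}{2} + \frac{2 \left(-6 - 13\right)}{2}\right) - 278\right)^{2} = \left(\left(\left(-644\right) \frac{1}{2} + 2 \left(-19\right) \frac{1}{2}\right) - 278\right)^{2} = \left(\left(-322 - 19\right) - 278\right)^{2} = \left(-341 - 278\right)^{2} = \left(-619\right)^{2} = 383161$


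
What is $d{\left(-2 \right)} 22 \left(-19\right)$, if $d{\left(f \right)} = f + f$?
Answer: $1672$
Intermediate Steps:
$d{\left(f \right)} = 2 f$
$d{\left(-2 \right)} 22 \left(-19\right) = 2 \left(-2\right) 22 \left(-19\right) = \left(-4\right) 22 \left(-19\right) = \left(-88\right) \left(-19\right) = 1672$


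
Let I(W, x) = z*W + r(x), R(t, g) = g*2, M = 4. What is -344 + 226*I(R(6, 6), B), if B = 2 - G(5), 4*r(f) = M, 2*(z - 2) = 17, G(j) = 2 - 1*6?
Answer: 28358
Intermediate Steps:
G(j) = -4 (G(j) = 2 - 6 = -4)
z = 21/2 (z = 2 + (½)*17 = 2 + 17/2 = 21/2 ≈ 10.500)
r(f) = 1 (r(f) = (¼)*4 = 1)
R(t, g) = 2*g
B = 6 (B = 2 - 1*(-4) = 2 + 4 = 6)
I(W, x) = 1 + 21*W/2 (I(W, x) = 21*W/2 + 1 = 1 + 21*W/2)
-344 + 226*I(R(6, 6), B) = -344 + 226*(1 + 21*(2*6)/2) = -344 + 226*(1 + (21/2)*12) = -344 + 226*(1 + 126) = -344 + 226*127 = -344 + 28702 = 28358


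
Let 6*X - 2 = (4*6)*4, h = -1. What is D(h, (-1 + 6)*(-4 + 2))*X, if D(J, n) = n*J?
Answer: 490/3 ≈ 163.33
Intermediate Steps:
D(J, n) = J*n
X = 49/3 (X = 1/3 + ((4*6)*4)/6 = 1/3 + (24*4)/6 = 1/3 + (1/6)*96 = 1/3 + 16 = 49/3 ≈ 16.333)
D(h, (-1 + 6)*(-4 + 2))*X = -(-1 + 6)*(-4 + 2)*(49/3) = -5*(-2)*(49/3) = -1*(-10)*(49/3) = 10*(49/3) = 490/3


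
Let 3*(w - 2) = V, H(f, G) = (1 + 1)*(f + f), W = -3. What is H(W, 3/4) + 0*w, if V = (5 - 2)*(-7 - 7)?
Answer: -12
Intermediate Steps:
H(f, G) = 4*f (H(f, G) = 2*(2*f) = 4*f)
V = -42 (V = 3*(-14) = -42)
w = -12 (w = 2 + (⅓)*(-42) = 2 - 14 = -12)
H(W, 3/4) + 0*w = 4*(-3) + 0*(-12) = -12 + 0 = -12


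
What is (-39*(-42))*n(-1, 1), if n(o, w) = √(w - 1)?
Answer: 0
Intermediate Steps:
n(o, w) = √(-1 + w)
(-39*(-42))*n(-1, 1) = (-39*(-42))*√(-1 + 1) = 1638*√0 = 1638*0 = 0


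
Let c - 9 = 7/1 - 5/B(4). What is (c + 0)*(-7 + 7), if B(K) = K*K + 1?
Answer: 0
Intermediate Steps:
B(K) = 1 + K² (B(K) = K² + 1 = 1 + K²)
c = 267/17 (c = 9 + (7/1 - 5/(1 + 4²)) = 9 + (7*1 - 5/(1 + 16)) = 9 + (7 - 5/17) = 9 + 114/17 = 267/17 ≈ 15.706)
(c + 0)*(-7 + 7) = (267/17 + 0)*(-7 + 7) = (267/17)*0 = 0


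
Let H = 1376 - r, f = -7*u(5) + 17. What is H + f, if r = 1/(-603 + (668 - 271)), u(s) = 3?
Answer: 282633/206 ≈ 1372.0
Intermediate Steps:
f = -4 (f = -7*3 + 17 = -21 + 17 = -4)
r = -1/206 (r = 1/(-603 + 397) = 1/(-206) = -1/206 ≈ -0.0048544)
H = 283457/206 (H = 1376 - 1*(-1/206) = 1376 + 1/206 = 283457/206 ≈ 1376.0)
H + f = 283457/206 - 4 = 282633/206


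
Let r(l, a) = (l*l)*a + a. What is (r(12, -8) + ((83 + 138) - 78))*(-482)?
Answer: 490194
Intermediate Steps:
r(l, a) = a + a*l**2 (r(l, a) = l**2*a + a = a*l**2 + a = a + a*l**2)
(r(12, -8) + ((83 + 138) - 78))*(-482) = (-8*(1 + 12**2) + ((83 + 138) - 78))*(-482) = (-8*(1 + 144) + (221 - 78))*(-482) = (-8*145 + 143)*(-482) = (-1160 + 143)*(-482) = -1017*(-482) = 490194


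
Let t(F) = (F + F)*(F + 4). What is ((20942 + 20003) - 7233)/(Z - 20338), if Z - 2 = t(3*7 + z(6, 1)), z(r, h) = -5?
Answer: -2107/1231 ≈ -1.7116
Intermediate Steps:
t(F) = 2*F*(4 + F) (t(F) = (2*F)*(4 + F) = 2*F*(4 + F))
Z = 642 (Z = 2 + 2*(3*7 - 5)*(4 + (3*7 - 5)) = 2 + 2*(21 - 5)*(4 + (21 - 5)) = 2 + 2*16*(4 + 16) = 2 + 2*16*20 = 2 + 640 = 642)
((20942 + 20003) - 7233)/(Z - 20338) = ((20942 + 20003) - 7233)/(642 - 20338) = (40945 - 7233)/(-19696) = 33712*(-1/19696) = -2107/1231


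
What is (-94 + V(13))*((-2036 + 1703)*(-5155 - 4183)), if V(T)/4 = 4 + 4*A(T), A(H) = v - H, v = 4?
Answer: -690320988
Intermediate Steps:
A(H) = 4 - H
V(T) = 80 - 16*T (V(T) = 4*(4 + 4*(4 - T)) = 4*(4 + (16 - 4*T)) = 4*(20 - 4*T) = 80 - 16*T)
(-94 + V(13))*((-2036 + 1703)*(-5155 - 4183)) = (-94 + (80 - 16*13))*((-2036 + 1703)*(-5155 - 4183)) = (-94 + (80 - 208))*(-333*(-9338)) = (-94 - 128)*3109554 = -222*3109554 = -690320988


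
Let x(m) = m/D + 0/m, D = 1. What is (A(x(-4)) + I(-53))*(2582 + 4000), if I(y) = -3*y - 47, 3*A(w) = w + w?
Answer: 719632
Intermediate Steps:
x(m) = m (x(m) = m/1 + 0/m = m*1 + 0 = m + 0 = m)
A(w) = 2*w/3 (A(w) = (w + w)/3 = (2*w)/3 = 2*w/3)
I(y) = -47 - 3*y
(A(x(-4)) + I(-53))*(2582 + 4000) = ((⅔)*(-4) + (-47 - 3*(-53)))*(2582 + 4000) = (-8/3 + (-47 + 159))*6582 = (-8/3 + 112)*6582 = (328/3)*6582 = 719632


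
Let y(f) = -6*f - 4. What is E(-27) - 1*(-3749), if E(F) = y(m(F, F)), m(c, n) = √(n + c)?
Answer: 3745 - 18*I*√6 ≈ 3745.0 - 44.091*I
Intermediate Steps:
m(c, n) = √(c + n)
y(f) = -4 - 6*f
E(F) = -4 - 6*√2*√F (E(F) = -4 - 6*√(F + F) = -4 - 6*√2*√F)
E(-27) - 1*(-3749) = (-4 - 6*√2*√(-27)) - 1*(-3749) = (-4 - 6*√2*3*I*√3) + 3749 = (-4 - 18*I*√6) + 3749 = 3745 - 18*I*√6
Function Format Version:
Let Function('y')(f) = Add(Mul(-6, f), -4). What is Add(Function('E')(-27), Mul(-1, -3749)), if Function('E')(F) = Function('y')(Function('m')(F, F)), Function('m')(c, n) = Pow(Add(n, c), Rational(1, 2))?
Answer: Add(3745, Mul(-18, I, Pow(6, Rational(1, 2)))) ≈ Add(3745.0, Mul(-44.091, I))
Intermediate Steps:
Function('m')(c, n) = Pow(Add(c, n), Rational(1, 2))
Function('y')(f) = Add(-4, Mul(-6, f))
Function('E')(F) = Add(-4, Mul(-6, Pow(2, Rational(1, 2)), Pow(F, Rational(1, 2)))) (Function('E')(F) = Add(-4, Mul(-6, Pow(Add(F, F), Rational(1, 2)))) = Add(-4, Mul(-6, Pow(Mul(2, F), Rational(1, 2)))) = Add(-4, Mul(-6, Mul(Pow(2, Rational(1, 2)), Pow(F, Rational(1, 2))))) = Add(-4, Mul(-6, Pow(2, Rational(1, 2)), Pow(F, Rational(1, 2)))))
Add(Function('E')(-27), Mul(-1, -3749)) = Add(Add(-4, Mul(-6, Pow(2, Rational(1, 2)), Pow(-27, Rational(1, 2)))), Mul(-1, -3749)) = Add(Add(-4, Mul(-6, Pow(2, Rational(1, 2)), Mul(3, I, Pow(3, Rational(1, 2))))), 3749) = Add(Add(-4, Mul(-18, I, Pow(6, Rational(1, 2)))), 3749) = Add(3745, Mul(-18, I, Pow(6, Rational(1, 2))))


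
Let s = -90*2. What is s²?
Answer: 32400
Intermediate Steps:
s = -180
s² = (-180)² = 32400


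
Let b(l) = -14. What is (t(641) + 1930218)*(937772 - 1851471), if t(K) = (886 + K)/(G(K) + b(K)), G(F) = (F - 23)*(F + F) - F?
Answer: -1396133081550593595/791621 ≈ -1.7636e+12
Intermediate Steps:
G(F) = -F + 2*F*(-23 + F) (G(F) = (-23 + F)*(2*F) - F = 2*F*(-23 + F) - F = -F + 2*F*(-23 + F))
t(K) = (886 + K)/(-14 + K*(-47 + 2*K)) (t(K) = (886 + K)/(K*(-47 + 2*K) - 14) = (886 + K)/(-14 + K*(-47 + 2*K)))
(t(641) + 1930218)*(937772 - 1851471) = ((886 + 641)/(-14 + 641*(-47 + 2*641)) + 1930218)*(937772 - 1851471) = (1527/(-14 + 641*(-47 + 1282)) + 1930218)*(-913699) = (1527/(-14 + 641*1235) + 1930218)*(-913699) = (1527/(-14 + 791635) + 1930218)*(-913699) = (1527/791621 + 1930218)*(-913699) = (1528001104905/791621)*(-913699) = -1396133081550593595/791621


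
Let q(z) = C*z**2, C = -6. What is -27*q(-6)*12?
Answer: 69984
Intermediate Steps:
q(z) = -6*z**2
-27*q(-6)*12 = -(-162)*(-6)**2*12 = -(-162)*36*12 = -27*(-216)*12 = 5832*12 = 69984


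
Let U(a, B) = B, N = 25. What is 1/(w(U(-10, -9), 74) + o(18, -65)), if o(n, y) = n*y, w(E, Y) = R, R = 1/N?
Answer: -25/29249 ≈ -0.00085473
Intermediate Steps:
R = 1/25 ≈ 0.040000
w(E, Y) = 1/25
1/(w(U(-10, -9), 74) + o(18, -65)) = 1/(1/25 + 18*(-65)) = 1/(1/25 - 1170) = 1/(-29249/25) = -25/29249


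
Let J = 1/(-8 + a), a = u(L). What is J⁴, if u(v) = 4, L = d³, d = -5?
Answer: 1/256 ≈ 0.0039063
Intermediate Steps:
L = -125 (L = (-5)³ = -125)
a = 4
J = -¼ (J = 1/(-8 + 4) = 1/(-4) = -¼ ≈ -0.25000)
J⁴ = (-¼)⁴ = 1/256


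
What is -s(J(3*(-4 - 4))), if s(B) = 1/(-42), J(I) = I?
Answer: 1/42 ≈ 0.023810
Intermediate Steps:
s(B) = -1/42
-s(J(3*(-4 - 4))) = -1*(-1/42) = 1/42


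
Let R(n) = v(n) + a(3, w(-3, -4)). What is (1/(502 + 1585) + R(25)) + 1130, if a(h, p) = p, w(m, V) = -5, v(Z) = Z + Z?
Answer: 2452226/2087 ≈ 1175.0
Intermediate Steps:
v(Z) = 2*Z
R(n) = -5 + 2*n (R(n) = 2*n - 5 = -5 + 2*n)
(1/(502 + 1585) + R(25)) + 1130 = (1/(502 + 1585) + (-5 + 2*25)) + 1130 = (1/2087 + (-5 + 50)) + 1130 = (1/2087 + 45) + 1130 = 93916/2087 + 1130 = 2452226/2087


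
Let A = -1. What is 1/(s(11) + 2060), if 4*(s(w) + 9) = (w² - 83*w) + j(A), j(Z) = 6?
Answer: 2/3709 ≈ 0.00053923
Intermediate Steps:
s(w) = -15/2 - 83*w/4 + w²/4 (s(w) = -9 + ((w² - 83*w) + 6)/4 = -9 + (6 + w² - 83*w)/4 = -9 + (3/2 - 83*w/4 + w²/4) = -15/2 - 83*w/4 + w²/4)
1/(s(11) + 2060) = 1/((-15/2 - 83/4*11 + (¼)*11²) + 2060) = 1/((-15/2 - 913/4 + (¼)*121) + 2060) = 1/((-15/2 - 913/4 + 121/4) + 2060) = 1/(-411/2 + 2060) = 1/(3709/2) = 2/3709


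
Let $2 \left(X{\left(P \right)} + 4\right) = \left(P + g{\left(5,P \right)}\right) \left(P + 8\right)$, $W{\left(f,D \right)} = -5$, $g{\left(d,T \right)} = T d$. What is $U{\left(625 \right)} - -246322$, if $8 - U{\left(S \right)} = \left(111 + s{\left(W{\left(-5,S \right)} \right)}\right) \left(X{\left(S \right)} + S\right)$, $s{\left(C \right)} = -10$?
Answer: $-119690766$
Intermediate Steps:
$X{\left(P \right)} = -4 + 3 P \left(8 + P\right)$ ($X{\left(P \right)} = -4 + \frac{\left(P + P 5\right) \left(P + 8\right)}{2} = -4 + \frac{\left(P + 5 P\right) \left(8 + P\right)}{2} = -4 + \frac{6 P \left(8 + P\right)}{2} = -4 + 3 P \left(8 + P\right)$)
$U{\left(S \right)} = 412 - 2525 S - 303 S^{2}$ ($U{\left(S \right)} = 8 - \left(111 - 10\right) \left(\left(-4 + 3 S^{2} + 24 S\right) + S\right) = 8 - 101 \left(-4 + 3 S^{2} + 25 S\right) = 8 - \left(-404 + 303 S^{2} + 2525 S\right) = 412 - 2525 S - 303 S^{2}$)
$U{\left(625 \right)} - -246322 = \left(412 - 1578125 - 303 \cdot 625^{2}\right) - -246322 = \left(412 - 1578125 - 118359375\right) + 246322 = -119937088 + 246322 = -119690766$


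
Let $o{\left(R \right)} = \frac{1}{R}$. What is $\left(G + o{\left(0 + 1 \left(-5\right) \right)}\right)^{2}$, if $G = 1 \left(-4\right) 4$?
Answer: $\frac{6561}{25} \approx 262.44$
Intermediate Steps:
$G = -16$ ($G = \left(-4\right) 4 = -16$)
$\left(G + o{\left(0 + 1 \left(-5\right) \right)}\right)^{2} = \left(-16 + \frac{1}{0 + 1 \left(-5\right)}\right)^{2} = \left(-16 + \frac{1}{0 - 5}\right)^{2} = \left(-16 + \frac{1}{-5}\right)^{2} = \left(-16 - \frac{1}{5}\right)^{2} = \left(- \frac{81}{5}\right)^{2} = \frac{6561}{25}$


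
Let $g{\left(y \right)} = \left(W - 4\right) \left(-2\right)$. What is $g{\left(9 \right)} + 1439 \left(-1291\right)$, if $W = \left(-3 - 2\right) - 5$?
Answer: $-1857721$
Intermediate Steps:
$W = -10$ ($W = -5 - 5 = -10$)
$g{\left(y \right)} = 28$ ($g{\left(y \right)} = \left(-10 - 4\right) \left(-2\right) = \left(-14\right) \left(-2\right) = 28$)
$g{\left(9 \right)} + 1439 \left(-1291\right) = 28 + 1439 \left(-1291\right) = 28 - 1857749 = -1857721$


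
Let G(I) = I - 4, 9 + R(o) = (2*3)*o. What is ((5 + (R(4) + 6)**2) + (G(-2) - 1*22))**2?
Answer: 174724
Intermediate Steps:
R(o) = -9 + 6*o (R(o) = -9 + (2*3)*o = -9 + 6*o)
G(I) = -4 + I
((5 + (R(4) + 6)**2) + (G(-2) - 1*22))**2 = ((5 + ((-9 + 6*4) + 6)**2) + ((-4 - 2) - 1*22))**2 = ((5 + ((-9 + 24) + 6)**2) + (-6 - 22))**2 = ((5 + (15 + 6)**2) - 28)**2 = ((5 + 21**2) - 28)**2 = ((5 + 441) - 28)**2 = (446 - 28)**2 = 418**2 = 174724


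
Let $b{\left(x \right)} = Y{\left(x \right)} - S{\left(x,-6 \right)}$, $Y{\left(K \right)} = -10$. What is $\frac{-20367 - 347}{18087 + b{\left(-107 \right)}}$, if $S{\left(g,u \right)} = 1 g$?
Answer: $- \frac{10357}{9092} \approx -1.1391$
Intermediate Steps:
$S{\left(g,u \right)} = g$
$b{\left(x \right)} = -10 - x$
$\frac{-20367 - 347}{18087 + b{\left(-107 \right)}} = \frac{-20367 - 347}{18087 - -97} = - \frac{20714}{18087 + \left(-10 + 107\right)} = - \frac{20714}{18087 + 97} = - \frac{20714}{18184} = \left(-20714\right) \frac{1}{18184} = - \frac{10357}{9092}$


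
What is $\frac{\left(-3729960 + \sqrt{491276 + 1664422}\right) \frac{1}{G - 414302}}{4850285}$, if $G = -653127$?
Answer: $\frac{745992}{1035466973453} - \frac{3 \sqrt{239522}}{5177334867265} \approx 7.2016 \cdot 10^{-7}$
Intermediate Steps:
$\frac{\left(-3729960 + \sqrt{491276 + 1664422}\right) \frac{1}{G - 414302}}{4850285} = \frac{\left(-3729960 + \sqrt{491276 + 1664422}\right) \frac{1}{-653127 - 414302}}{4850285} = \frac{-3729960 + \sqrt{2155698}}{-1067429} \cdot \frac{1}{4850285} = \left(-3729960 + 3 \sqrt{239522}\right) \left(- \frac{1}{1067429}\right) \frac{1}{4850285} = \left(\frac{3729960}{1067429} - \frac{3 \sqrt{239522}}{1067429}\right) \frac{1}{4850285} = \frac{745992}{1035466973453} - \frac{3 \sqrt{239522}}{5177334867265}$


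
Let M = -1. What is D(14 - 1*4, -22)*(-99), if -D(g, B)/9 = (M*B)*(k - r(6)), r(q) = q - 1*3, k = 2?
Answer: -19602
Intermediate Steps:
r(q) = -3 + q (r(q) = q - 3 = -3 + q)
D(g, B) = -9*B (D(g, B) = -9*(-B)*(2 - (-3 + 6)) = -9*(-B)*(2 - 1*3) = -9*(-B)*(2 - 3) = -9*(-B)*(-1) = -9*B)
D(14 - 1*4, -22)*(-99) = -9*(-22)*(-99) = 198*(-99) = -19602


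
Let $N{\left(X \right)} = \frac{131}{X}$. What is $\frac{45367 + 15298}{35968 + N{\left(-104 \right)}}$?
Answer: $\frac{6309160}{3740541} \approx 1.6867$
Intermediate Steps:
$\frac{45367 + 15298}{35968 + N{\left(-104 \right)}} = \frac{45367 + 15298}{35968 + \frac{131}{-104}} = \frac{60665}{35968 + 131 \left(- \frac{1}{104}\right)} = \frac{60665}{35968 - \frac{131}{104}} = \frac{60665}{\frac{3740541}{104}} = 60665 \cdot \frac{104}{3740541} = \frac{6309160}{3740541}$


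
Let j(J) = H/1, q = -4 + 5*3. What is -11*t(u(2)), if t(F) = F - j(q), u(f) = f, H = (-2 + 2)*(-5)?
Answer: -22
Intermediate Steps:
H = 0 (H = 0*(-5) = 0)
q = 11 (q = -4 + 15 = 11)
j(J) = 0 (j(J) = 0/1 = 0*1 = 0)
t(F) = F (t(F) = F - 1*0 = F + 0 = F)
-11*t(u(2)) = -11*2 = -22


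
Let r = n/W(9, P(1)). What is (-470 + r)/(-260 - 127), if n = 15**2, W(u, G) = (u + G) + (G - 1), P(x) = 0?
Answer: 3535/3096 ≈ 1.1418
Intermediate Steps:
W(u, G) = -1 + u + 2*G (W(u, G) = (G + u) + (-1 + G) = -1 + u + 2*G)
n = 225
r = 225/8 (r = 225/(-1 + 9 + 2*0) = 225/(-1 + 9 + 0) = 225/8 ≈ 28.125)
(-470 + r)/(-260 - 127) = (-470 + 225/8)/(-260 - 127) = -3535/8/(-387) = -3535/8*(-1/387) = 3535/3096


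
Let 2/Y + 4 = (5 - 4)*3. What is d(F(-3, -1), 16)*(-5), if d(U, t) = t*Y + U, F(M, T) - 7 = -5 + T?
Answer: 155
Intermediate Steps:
Y = -2 (Y = 2/(-4 + (5 - 4)*3) = 2/(-4 + 1*3) = 2/(-4 + 3) = 2/(-1) = 2*(-1) = -2)
F(M, T) = 2 + T (F(M, T) = 7 + (-5 + T) = 2 + T)
d(U, t) = U - 2*t (d(U, t) = t*(-2) + U = -2*t + U = U - 2*t)
d(F(-3, -1), 16)*(-5) = ((2 - 1) - 2*16)*(-5) = (1 - 32)*(-5) = -31*(-5) = 155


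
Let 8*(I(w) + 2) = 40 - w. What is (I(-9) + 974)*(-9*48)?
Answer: -422550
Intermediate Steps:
I(w) = 3 - w/8 (I(w) = -2 + (40 - w)/8 = -2 + (5 - w/8) = 3 - w/8)
(I(-9) + 974)*(-9*48) = ((3 - 1/8*(-9)) + 974)*(-9*48) = ((3 + 9/8) + 974)*(-432) = (33/8 + 974)*(-432) = (7825/8)*(-432) = -422550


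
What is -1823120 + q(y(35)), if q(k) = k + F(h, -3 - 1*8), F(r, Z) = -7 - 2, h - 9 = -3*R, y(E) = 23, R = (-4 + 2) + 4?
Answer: -1823106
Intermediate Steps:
R = 2 (R = -2 + 4 = 2)
h = 3 (h = 9 - 3*2 = 9 - 6 = 3)
F(r, Z) = -9
q(k) = -9 + k (q(k) = k - 9 = -9 + k)
-1823120 + q(y(35)) = -1823120 + (-9 + 23) = -1823120 + 14 = -1823106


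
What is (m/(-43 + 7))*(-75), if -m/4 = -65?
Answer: 1625/3 ≈ 541.67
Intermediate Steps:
m = 260 (m = -4*(-65) = 260)
(m/(-43 + 7))*(-75) = (260/(-43 + 7))*(-75) = (260/(-36))*(-75) = -1/36*260*(-75) = -65/9*(-75) = 1625/3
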